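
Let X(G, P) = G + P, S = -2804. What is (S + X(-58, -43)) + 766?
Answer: -2139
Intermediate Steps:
(S + X(-58, -43)) + 766 = (-2804 + (-58 - 43)) + 766 = (-2804 - 101) + 766 = -2905 + 766 = -2139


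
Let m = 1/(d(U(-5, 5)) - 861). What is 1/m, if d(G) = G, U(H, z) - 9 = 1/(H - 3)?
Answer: -6817/8 ≈ -852.13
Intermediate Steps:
U(H, z) = 9 + 1/(-3 + H) (U(H, z) = 9 + 1/(H - 3) = 9 + 1/(-3 + H))
m = -8/6817 (m = 1/((-26 + 9*(-5))/(-3 - 5) - 861) = 1/((-26 - 45)/(-8) - 861) = 1/(-⅛*(-71) - 861) = 1/(71/8 - 861) = 1/(-6817/8) = -8/6817 ≈ -0.0011735)
1/m = 1/(-8/6817) = -6817/8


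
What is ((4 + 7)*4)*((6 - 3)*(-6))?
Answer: -792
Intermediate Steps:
((4 + 7)*4)*((6 - 3)*(-6)) = (11*4)*(3*(-6)) = 44*(-18) = -792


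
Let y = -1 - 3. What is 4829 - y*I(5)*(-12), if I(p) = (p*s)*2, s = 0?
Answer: 4829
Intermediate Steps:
y = -4
I(p) = 0 (I(p) = (p*0)*2 = 0*2 = 0)
4829 - y*I(5)*(-12) = 4829 - (-4*0)*(-12) = 4829 - 0*(-12) = 4829 - 1*0 = 4829 + 0 = 4829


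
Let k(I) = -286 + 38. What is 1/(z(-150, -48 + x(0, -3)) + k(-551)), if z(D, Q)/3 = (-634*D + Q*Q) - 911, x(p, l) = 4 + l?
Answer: 1/288946 ≈ 3.4609e-6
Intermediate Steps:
z(D, Q) = -2733 - 1902*D + 3*Q² (z(D, Q) = 3*((-634*D + Q*Q) - 911) = 3*((-634*D + Q²) - 911) = 3*((Q² - 634*D) - 911) = 3*(-911 + Q² - 634*D) = -2733 - 1902*D + 3*Q²)
k(I) = -248
1/(z(-150, -48 + x(0, -3)) + k(-551)) = 1/((-2733 - 1902*(-150) + 3*(-48 + (4 - 3))²) - 248) = 1/((-2733 + 285300 + 3*(-48 + 1)²) - 248) = 1/((-2733 + 285300 + 3*(-47)²) - 248) = 1/((-2733 + 285300 + 3*2209) - 248) = 1/((-2733 + 285300 + 6627) - 248) = 1/(289194 - 248) = 1/288946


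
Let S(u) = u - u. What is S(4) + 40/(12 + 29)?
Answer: 40/41 ≈ 0.97561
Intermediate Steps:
S(u) = 0
S(4) + 40/(12 + 29) = 0 + 40/(12 + 29) = 0 + 40/41 = 40/41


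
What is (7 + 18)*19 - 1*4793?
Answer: -4318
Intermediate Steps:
(7 + 18)*19 - 1*4793 = 25*19 - 4793 = 475 - 4793 = -4318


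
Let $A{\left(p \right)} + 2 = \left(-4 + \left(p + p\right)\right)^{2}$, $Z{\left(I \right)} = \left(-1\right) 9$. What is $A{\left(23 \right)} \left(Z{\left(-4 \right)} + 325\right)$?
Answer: $556792$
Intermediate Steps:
$Z{\left(I \right)} = -9$
$A{\left(p \right)} = -2 + \left(-4 + 2 p\right)^{2}$ ($A{\left(p \right)} = -2 + \left(-4 + \left(p + p\right)\right)^{2} = -2 + \left(-4 + 2 p\right)^{2}$)
$A{\left(23 \right)} \left(Z{\left(-4 \right)} + 325\right) = \left(-2 + 4 \left(-2 + 23\right)^{2}\right) \left(-9 + 325\right) = \left(-2 + 4 \cdot 21^{2}\right) 316 = \left(-2 + 4 \cdot 441\right) 316 = \left(-2 + 1764\right) 316 = 1762 \cdot 316 = 556792$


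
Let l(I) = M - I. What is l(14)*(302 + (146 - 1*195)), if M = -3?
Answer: -4301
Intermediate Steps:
l(I) = -3 - I
l(14)*(302 + (146 - 1*195)) = (-3 - 1*14)*(302 + (146 - 1*195)) = (-3 - 14)*(302 + (146 - 195)) = -17*(302 - 49) = -17*253 = -4301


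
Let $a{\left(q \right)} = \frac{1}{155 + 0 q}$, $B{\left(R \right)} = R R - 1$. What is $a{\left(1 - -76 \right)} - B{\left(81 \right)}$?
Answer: $- \frac{1016799}{155} \approx -6560.0$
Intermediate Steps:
$B{\left(R \right)} = -1 + R^{2}$ ($B{\left(R \right)} = R^{2} - 1 = -1 + R^{2}$)
$a{\left(q \right)} = \frac{1}{155}$ ($a{\left(q \right)} = \frac{1}{155 + 0} = \frac{1}{155}$)
$a{\left(1 - -76 \right)} - B{\left(81 \right)} = \frac{1}{155} - \left(-1 + 81^{2}\right) = \frac{1}{155} - \left(-1 + 6561\right) = \frac{1}{155} - 6560 = - \frac{1016799}{155}$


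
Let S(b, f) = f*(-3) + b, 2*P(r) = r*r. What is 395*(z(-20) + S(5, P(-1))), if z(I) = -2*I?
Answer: 34365/2 ≈ 17183.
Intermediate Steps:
P(r) = r²/2 (P(r) = (r*r)/2 = r²/2)
S(b, f) = b - 3*f (S(b, f) = -3*f + b = b - 3*f)
395*(z(-20) + S(5, P(-1))) = 395*(-2*(-20) + (5 - 3*(-1)²/2)) = 395*(40 + (5 - 3/2)) = 395*(40 + 7/2) = 395*(87/2) = 34365/2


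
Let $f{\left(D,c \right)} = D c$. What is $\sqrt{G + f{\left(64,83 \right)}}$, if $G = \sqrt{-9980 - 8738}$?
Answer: $\sqrt{5312 + 7 i \sqrt{382}} \approx 72.89 + 0.9385 i$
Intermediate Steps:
$G = 7 i \sqrt{382}$ ($G = \sqrt{-18718} = 7 i \sqrt{382} \approx 136.81 i$)
$\sqrt{G + f{\left(64,83 \right)}} = \sqrt{7 i \sqrt{382} + 64 \cdot 83} = \sqrt{7 i \sqrt{382} + 5312} = \sqrt{5312 + 7 i \sqrt{382}}$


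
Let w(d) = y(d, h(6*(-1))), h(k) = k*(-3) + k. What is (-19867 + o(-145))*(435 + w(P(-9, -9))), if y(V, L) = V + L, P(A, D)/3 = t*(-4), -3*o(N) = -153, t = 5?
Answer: -7668792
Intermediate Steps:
o(N) = 51 (o(N) = -⅓*(-153) = 51)
P(A, D) = -60 (P(A, D) = 3*(5*(-4)) = 3*(-20) = -60)
h(k) = -2*k (h(k) = -3*k + k = -2*k)
y(V, L) = L + V
w(d) = 12 + d (w(d) = -12*(-1) + d = -2*(-6) + d = 12 + d)
(-19867 + o(-145))*(435 + w(P(-9, -9))) = (-19867 + 51)*(435 + (12 - 60)) = -19816*(435 - 48) = -19816*387 = -7668792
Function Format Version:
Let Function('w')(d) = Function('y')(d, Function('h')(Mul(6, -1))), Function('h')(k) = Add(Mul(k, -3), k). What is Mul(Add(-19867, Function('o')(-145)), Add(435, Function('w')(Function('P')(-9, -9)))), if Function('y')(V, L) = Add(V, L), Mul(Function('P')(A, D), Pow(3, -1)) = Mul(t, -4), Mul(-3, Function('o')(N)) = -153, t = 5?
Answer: -7668792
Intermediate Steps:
Function('o')(N) = 51 (Function('o')(N) = Mul(Rational(-1, 3), -153) = 51)
Function('P')(A, D) = -60 (Function('P')(A, D) = Mul(3, Mul(5, -4)) = Mul(3, -20) = -60)
Function('h')(k) = Mul(-2, k) (Function('h')(k) = Add(Mul(-3, k), k) = Mul(-2, k))
Function('y')(V, L) = Add(L, V)
Function('w')(d) = Add(12, d) (Function('w')(d) = Add(Mul(-2, Mul(6, -1)), d) = Add(Mul(-2, -6), d) = Add(12, d))
Mul(Add(-19867, Function('o')(-145)), Add(435, Function('w')(Function('P')(-9, -9)))) = Mul(Add(-19867, 51), Add(435, Add(12, -60))) = Mul(-19816, Add(435, -48)) = Mul(-19816, 387) = -7668792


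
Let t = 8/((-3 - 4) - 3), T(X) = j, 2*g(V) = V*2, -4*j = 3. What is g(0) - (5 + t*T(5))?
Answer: -28/5 ≈ -5.6000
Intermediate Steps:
j = -¾ (j = -¼*3 = -¾ ≈ -0.75000)
g(V) = V (g(V) = (V*2)/2 = (2*V)/2 = V)
T(X) = -¾
t = -⅘ (t = 8/(-7 - 3) = 8/(-10) = 8*(-⅒) = -⅘ ≈ -0.80000)
g(0) - (5 + t*T(5)) = 0 - (5 - ⅘*(-¾)) = 0 - (5 + ⅗) = 0 - 1*28/5 = 0 - 28/5 = -28/5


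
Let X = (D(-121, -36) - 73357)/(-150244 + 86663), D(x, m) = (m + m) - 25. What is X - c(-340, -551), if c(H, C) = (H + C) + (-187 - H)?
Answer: 46996232/63581 ≈ 739.16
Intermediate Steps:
D(x, m) = -25 + 2*m (D(x, m) = 2*m - 25 = -25 + 2*m)
c(H, C) = -187 + C (c(H, C) = (C + H) + (-187 - H) = -187 + C)
X = 73454/63581 (X = ((-25 + 2*(-36)) - 73357)/(-150244 + 86663) = ((-25 - 72) - 73357)/(-63581) = (-97 - 73357)*(-1/63581) = -73454*(-1/63581) = 73454/63581 ≈ 1.1553)
X - c(-340, -551) = 73454/63581 - (-187 - 551) = 73454/63581 - 1*(-738) = 73454/63581 + 738 = 46996232/63581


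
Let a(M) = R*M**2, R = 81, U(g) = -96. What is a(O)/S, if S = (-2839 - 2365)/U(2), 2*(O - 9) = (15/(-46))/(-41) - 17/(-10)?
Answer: 4196456389494/28922823725 ≈ 145.09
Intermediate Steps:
O = 92923/9430 (O = 9 + ((15/(-46))/(-41) - 17/(-10))/2 = 9 + ((15*(-1/46))*(-1/41) - 17*(-1/10))/2 = 9 + (-15/46*(-1/41) + 17/10)/2 = 9 + (15/1886 + 17/10)/2 = 9 + (1/2)*(8053/4715) = 9 + 8053/9430 = 92923/9430 ≈ 9.8540)
a(M) = 81*M**2
S = 1301/24 (S = (-2839 - 2365)/(-96) = -5204*(-1/96) = 1301/24 ≈ 54.208)
a(O)/S = (81*(92923/9430)**2)/(1301/24) = (81*(8634683929/88924900))*(24/1301) = (699409398249/88924900)*(24/1301) = 4196456389494/28922823725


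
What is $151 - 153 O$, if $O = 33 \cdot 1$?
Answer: $-4898$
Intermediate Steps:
$O = 33$
$151 - 153 O = 151 - 5049 = -4898$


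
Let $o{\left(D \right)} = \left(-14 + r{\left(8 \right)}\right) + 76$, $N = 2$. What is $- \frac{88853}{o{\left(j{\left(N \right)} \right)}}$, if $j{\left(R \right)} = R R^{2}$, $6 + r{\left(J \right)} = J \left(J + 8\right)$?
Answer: $- \frac{88853}{184} \approx -482.9$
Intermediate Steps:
$r{\left(J \right)} = -6 + J \left(8 + J\right)$ ($r{\left(J \right)} = -6 + J \left(J + 8\right) = -6 + J \left(8 + J\right)$)
$j{\left(R \right)} = R^{3}$
$o{\left(D \right)} = 184$ ($o{\left(D \right)} = \left(-14 + \left(-6 + 8^{2} + 8 \cdot 8\right)\right) + 76 = \left(-14 + \left(-6 + 64 + 64\right)\right) + 76 = \left(-14 + 122\right) + 76 = 108 + 76 = 184$)
$- \frac{88853}{o{\left(j{\left(N \right)} \right)}} = - \frac{88853}{184}$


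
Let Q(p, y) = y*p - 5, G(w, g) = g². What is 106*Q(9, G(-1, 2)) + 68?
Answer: 3354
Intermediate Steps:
Q(p, y) = -5 + p*y (Q(p, y) = p*y - 5 = -5 + p*y)
106*Q(9, G(-1, 2)) + 68 = 106*(-5 + 9*2²) + 68 = 106*(-5 + 9*4) + 68 = 106*(-5 + 36) + 68 = 106*31 + 68 = 3286 + 68 = 3354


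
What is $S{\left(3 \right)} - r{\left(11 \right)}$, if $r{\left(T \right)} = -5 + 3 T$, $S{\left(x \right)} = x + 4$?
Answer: $-21$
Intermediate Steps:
$S{\left(x \right)} = 4 + x$
$S{\left(3 \right)} - r{\left(11 \right)} = \left(4 + 3\right) - \left(-5 + 3 \cdot 11\right) = 7 - \left(-5 + 33\right) = 7 - 28 = -21$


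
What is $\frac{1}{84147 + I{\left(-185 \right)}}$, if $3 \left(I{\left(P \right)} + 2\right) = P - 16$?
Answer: $\frac{1}{84078} \approx 1.1894 \cdot 10^{-5}$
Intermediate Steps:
$I{\left(P \right)} = - \frac{22}{3} + \frac{P}{3}$ ($I{\left(P \right)} = -2 + \frac{P - 16}{3} = -2 + \frac{-16 + P}{3} = -2 + \left(- \frac{16}{3} + \frac{P}{3}\right) = - \frac{22}{3} + \frac{P}{3}$)
$\frac{1}{84147 + I{\left(-185 \right)}} = \frac{1}{84147 + \left(- \frac{22}{3} + \frac{1}{3} \left(-185\right)\right)} = \frac{1}{84147 - 69} = \frac{1}{84078}$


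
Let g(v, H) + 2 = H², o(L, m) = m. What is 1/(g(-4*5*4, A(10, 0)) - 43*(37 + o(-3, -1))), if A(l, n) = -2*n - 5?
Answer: -1/1525 ≈ -0.00065574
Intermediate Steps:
A(l, n) = -5 - 2*n
g(v, H) = -2 + H²
1/(g(-4*5*4, A(10, 0)) - 43*(37 + o(-3, -1))) = 1/((-2 + (-5 - 2*0)²) - 43*(37 - 1)) = 1/((-2 + (-5 + 0)²) - 43*36) = 1/((-2 + (-5)²) - 1548) = 1/((-2 + 25) - 1548) = 1/(23 - 1548) = 1/(-1525) = -1/1525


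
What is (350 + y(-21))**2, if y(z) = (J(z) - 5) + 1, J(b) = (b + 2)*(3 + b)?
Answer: 473344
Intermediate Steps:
J(b) = (2 + b)*(3 + b)
y(z) = 2 + z**2 + 5*z (y(z) = ((6 + z**2 + 5*z) - 5) + 1 = (1 + z**2 + 5*z) + 1 = 2 + z**2 + 5*z)
(350 + y(-21))**2 = (350 + (2 + (-21)**2 + 5*(-21)))**2 = (350 + (2 + 441 - 105))**2 = (350 + 338)**2 = 688**2 = 473344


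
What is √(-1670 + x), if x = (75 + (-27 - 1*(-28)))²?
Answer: √4106 ≈ 64.078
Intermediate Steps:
x = 5776 (x = (75 + (-27 + 28))² = (75 + 1)² = 76² = 5776)
√(-1670 + x) = √(-1670 + 5776) = √4106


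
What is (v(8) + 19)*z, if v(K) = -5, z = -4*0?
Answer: 0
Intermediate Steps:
z = 0
(v(8) + 19)*z = (-5 + 19)*0 = 14*0 = 0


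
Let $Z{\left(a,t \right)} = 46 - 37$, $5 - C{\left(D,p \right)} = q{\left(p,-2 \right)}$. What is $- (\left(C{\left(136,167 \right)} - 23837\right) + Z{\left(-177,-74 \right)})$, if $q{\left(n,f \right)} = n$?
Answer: $23990$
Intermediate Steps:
$C{\left(D,p \right)} = 5 - p$
$Z{\left(a,t \right)} = 9$
$- (\left(C{\left(136,167 \right)} - 23837\right) + Z{\left(-177,-74 \right)}) = - (\left(\left(5 - 167\right) - 23837\right) + 9) = - (\left(-162 - 23837\right) + 9) = - (-23999 + 9) = \left(-1\right) \left(-23990\right) = 23990$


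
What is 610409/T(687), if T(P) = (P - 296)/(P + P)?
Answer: 838701966/391 ≈ 2.1450e+6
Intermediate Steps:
T(P) = (-296 + P)/(2*P) (T(P) = (-296 + P)/((2*P)) = (-296 + P)*(1/(2*P)) = (-296 + P)/(2*P))
610409/T(687) = 610409/(((1/2)*(-296 + 687)/687)) = 610409/(((1/2)*(1/687)*391)) = 610409/(391/1374) = 610409*(1374/391) = 838701966/391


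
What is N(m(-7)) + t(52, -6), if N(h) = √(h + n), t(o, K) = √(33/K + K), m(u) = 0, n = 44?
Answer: 2*√11 + I*√46/2 ≈ 6.6332 + 3.3912*I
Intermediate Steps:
t(o, K) = √(K + 33/K)
N(h) = √(44 + h) (N(h) = √(h + 44) = √(44 + h))
N(m(-7)) + t(52, -6) = √(44 + 0) + √(-6 + 33/(-6)) = √44 + √(-6 + 33*(-⅙)) = 2*√11 + √(-6 - 11/2) = 2*√11 + √(-23/2) = 2*√11 + I*√46/2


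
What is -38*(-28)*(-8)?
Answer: -8512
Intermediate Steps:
-38*(-28)*(-8) = 1064*(-8) = -8512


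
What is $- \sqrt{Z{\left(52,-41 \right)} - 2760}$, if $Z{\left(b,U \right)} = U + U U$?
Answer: $- 4 i \sqrt{70} \approx - 33.466 i$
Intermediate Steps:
$Z{\left(b,U \right)} = U + U^{2}$
$- \sqrt{Z{\left(52,-41 \right)} - 2760} = - \sqrt{- 41 \left(1 - 41\right) - 2760} = - \sqrt{\left(-41\right) \left(-40\right) - 2760} = - \sqrt{1640 - 2760} = - \sqrt{-1120} = - 4 i \sqrt{70}$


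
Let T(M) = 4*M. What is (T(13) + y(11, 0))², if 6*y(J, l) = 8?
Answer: 25600/9 ≈ 2844.4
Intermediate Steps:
y(J, l) = 4/3 (y(J, l) = (⅙)*8 = 4/3)
(T(13) + y(11, 0))² = (4*13 + 4/3)² = (52 + 4/3)² = (160/3)² = 25600/9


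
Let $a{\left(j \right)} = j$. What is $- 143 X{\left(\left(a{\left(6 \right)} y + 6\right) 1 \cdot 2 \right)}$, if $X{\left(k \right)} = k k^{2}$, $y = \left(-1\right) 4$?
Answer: $6671808$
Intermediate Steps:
$y = -4$
$X{\left(k \right)} = k^{3}$
$- 143 X{\left(\left(a{\left(6 \right)} y + 6\right) 1 \cdot 2 \right)} = - 143 \left(\left(6 \left(-4\right) + 6\right) 1 \cdot 2\right)^{3} = - 143 \left(\left(-24 + 6\right) 1 \cdot 2\right)^{3} = - 143 \left(\left(-18\right) 1 \cdot 2\right)^{3} = - 143 \left(\left(-18\right) 2\right)^{3} = - 143 \left(-36\right)^{3} = \left(-143\right) \left(-46656\right) = 6671808$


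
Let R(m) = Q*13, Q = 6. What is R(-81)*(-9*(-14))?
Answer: 9828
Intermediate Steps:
R(m) = 78 (R(m) = 6*13 = 78)
R(-81)*(-9*(-14)) = 78*(-9*(-14)) = 78*126 = 9828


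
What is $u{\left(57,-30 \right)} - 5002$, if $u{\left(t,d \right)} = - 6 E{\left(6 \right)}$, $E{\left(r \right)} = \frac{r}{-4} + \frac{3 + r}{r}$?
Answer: $-5002$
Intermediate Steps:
$E{\left(r \right)} = - \frac{r}{4} + \frac{3 + r}{r}$ ($E{\left(r \right)} = r \left(- \frac{1}{4}\right) + \frac{3 + r}{r} = - \frac{r}{4} + \frac{3 + r}{r}$)
$u{\left(t,d \right)} = 0$ ($u{\left(t,d \right)} = - 6 \left(1 + \frac{3}{6} - \frac{3}{2}\right) = - 6 \left(1 + 3 \cdot \frac{1}{6} - \frac{3}{2}\right) = - 6 \left(1 + \frac{1}{2} - \frac{3}{2}\right) = \left(-6\right) 0 = 0$)
$u{\left(57,-30 \right)} - 5002 = 0 - 5002 = -5002$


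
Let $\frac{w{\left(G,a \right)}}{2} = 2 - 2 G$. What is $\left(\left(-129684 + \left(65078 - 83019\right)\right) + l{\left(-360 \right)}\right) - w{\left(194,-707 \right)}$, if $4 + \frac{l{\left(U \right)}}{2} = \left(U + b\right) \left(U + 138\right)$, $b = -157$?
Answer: $82687$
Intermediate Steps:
$l{\left(U \right)} = -8 + 2 \left(-157 + U\right) \left(138 + U\right)$ ($l{\left(U \right)} = -8 + 2 \left(U - 157\right) \left(U + 138\right) = -8 + 2 \left(-157 + U\right) \left(138 + U\right)$)
$w{\left(G,a \right)} = 4 - 4 G$ ($w{\left(G,a \right)} = 2 \left(2 - 2 G\right) = 4 - 4 G$)
$\left(\left(-129684 + \left(65078 - 83019\right)\right) + l{\left(-360 \right)}\right) - w{\left(194,-707 \right)} = \left(\left(-129684 + \left(65078 - 83019\right)\right) - \left(29660 - 259200\right)\right) - \left(4 - 776\right) = \left(\left(-129684 + \left(65078 - 83019\right)\right) + \left(-43340 + 13680 + 2 \cdot 129600\right)\right) - \left(4 - 776\right) = \left(\left(-129684 - 17941\right) + \left(-43340 + 13680 + 259200\right)\right) - -772 = \left(-147625 + 229540\right) + 772 = 81915 + 772 = 82687$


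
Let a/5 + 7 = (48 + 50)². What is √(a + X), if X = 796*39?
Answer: 3*√8781 ≈ 281.12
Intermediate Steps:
a = 47985 (a = -35 + 5*(48 + 50)² = -35 + 5*98² = -35 + 5*9604 = -35 + 48020 = 47985)
X = 31044
√(a + X) = √(47985 + 31044) = √79029 = 3*√8781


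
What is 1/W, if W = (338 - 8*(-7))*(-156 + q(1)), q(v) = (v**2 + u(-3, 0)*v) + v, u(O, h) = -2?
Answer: -1/61464 ≈ -1.6270e-5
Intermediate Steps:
q(v) = v**2 - v (q(v) = (v**2 - 2*v) + v = v**2 - v)
W = -61464 (W = (338 - 8*(-7))*(-156 + 1*(-1 + 1)) = (338 + 56)*(-156 + 1*0) = 394*(-156 + 0) = 394*(-156) = -61464)
1/W = 1/(-61464) = -1/61464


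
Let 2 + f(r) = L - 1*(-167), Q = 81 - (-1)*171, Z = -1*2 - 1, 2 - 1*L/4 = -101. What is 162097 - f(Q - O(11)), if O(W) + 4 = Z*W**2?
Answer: 161520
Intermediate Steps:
L = 412 (L = 8 - 4*(-101) = 8 + 404 = 412)
Z = -3 (Z = -2 - 1 = -3)
Q = 252 (Q = 81 - 1*(-171) = 81 + 171 = 252)
O(W) = -4 - 3*W**2
f(r) = 577 (f(r) = -2 + (412 - 1*(-167)) = -2 + (412 + 167) = -2 + 579 = 577)
162097 - f(Q - O(11)) = 162097 - 1*577 = 162097 - 577 = 161520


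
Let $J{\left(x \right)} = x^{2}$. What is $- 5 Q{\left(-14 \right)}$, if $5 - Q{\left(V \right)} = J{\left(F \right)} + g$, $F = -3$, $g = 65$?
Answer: $345$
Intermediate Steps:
$Q{\left(V \right)} = -69$ ($Q{\left(V \right)} = 5 - \left(\left(-3\right)^{2} + 65\right) = 5 - \left(9 + 65\right) = 5 - 74 = -69$)
$- 5 Q{\left(-14 \right)} = \left(-5\right) \left(-69\right) = 345$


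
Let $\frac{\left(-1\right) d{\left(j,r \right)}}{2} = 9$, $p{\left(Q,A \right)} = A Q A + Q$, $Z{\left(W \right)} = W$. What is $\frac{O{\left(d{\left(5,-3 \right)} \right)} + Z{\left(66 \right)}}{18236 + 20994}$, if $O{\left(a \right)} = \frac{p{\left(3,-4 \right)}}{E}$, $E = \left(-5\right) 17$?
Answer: $\frac{327}{196150} \approx 0.0016671$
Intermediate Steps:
$p{\left(Q,A \right)} = Q + Q A^{2}$ ($p{\left(Q,A \right)} = Q A^{2} + Q = Q + Q A^{2}$)
$E = -85$
$d{\left(j,r \right)} = -18$ ($d{\left(j,r \right)} = \left(-2\right) 9 = -18$)
$O{\left(a \right)} = - \frac{3}{5}$ ($O{\left(a \right)} = \frac{3 \left(1 + \left(-4\right)^{2}\right)}{-85} = 3 \left(1 + 16\right) \left(- \frac{1}{85}\right) = 3 \cdot 17 \left(- \frac{1}{85}\right) = 51 \left(- \frac{1}{85}\right) = - \frac{3}{5}$)
$\frac{O{\left(d{\left(5,-3 \right)} \right)} + Z{\left(66 \right)}}{18236 + 20994} = \frac{- \frac{3}{5} + 66}{18236 + 20994} = \frac{327}{5 \cdot 39230} = \frac{327}{5} \cdot \frac{1}{39230} = \frac{327}{196150}$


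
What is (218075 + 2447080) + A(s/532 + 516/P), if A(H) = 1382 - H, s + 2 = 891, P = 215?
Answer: 1013282513/380 ≈ 2.6665e+6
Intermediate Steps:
s = 889 (s = -2 + 891 = 889)
(218075 + 2447080) + A(s/532 + 516/P) = (218075 + 2447080) + (1382 - (889/532 + 516/215)) = 2665155 + (1382 - (889*(1/532) + 516*(1/215))) = 2665155 + (1382 - (127/76 + 12/5)) = 2665155 + (1382 - 1*1547/380) = 2665155 + (1382 - 1547/380) = 2665155 + 523613/380 = 1013282513/380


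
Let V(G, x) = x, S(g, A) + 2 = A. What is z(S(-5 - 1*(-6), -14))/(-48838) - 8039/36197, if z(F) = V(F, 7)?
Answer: -392862061/1767789086 ≈ -0.22223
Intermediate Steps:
S(g, A) = -2 + A
z(F) = 7
z(S(-5 - 1*(-6), -14))/(-48838) - 8039/36197 = 7/(-48838) - 8039/36197 = 7*(-1/48838) - 8039*1/36197 = -7/48838 - 8039/36197 = -392862061/1767789086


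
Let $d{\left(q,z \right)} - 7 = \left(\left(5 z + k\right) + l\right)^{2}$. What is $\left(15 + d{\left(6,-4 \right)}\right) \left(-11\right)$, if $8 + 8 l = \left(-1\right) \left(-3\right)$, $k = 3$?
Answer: $- \frac{234179}{64} \approx -3659.0$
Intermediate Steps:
$l = - \frac{5}{8}$ ($l = -1 + \frac{\left(-1\right) \left(-3\right)}{8} = -1 + \frac{1}{8} \cdot 3 = -1 + \frac{3}{8} = - \frac{5}{8} \approx -0.625$)
$d{\left(q,z \right)} = 7 + \left(\frac{19}{8} + 5 z\right)^{2}$ ($d{\left(q,z \right)} = 7 + \left(\left(5 z + 3\right) - \frac{5}{8}\right)^{2} = 7 + \left(\left(3 + 5 z\right) - \frac{5}{8}\right)^{2} = 7 + \left(\frac{19}{8} + 5 z\right)^{2}$)
$\left(15 + d{\left(6,-4 \right)}\right) \left(-11\right) = \left(15 + \left(7 + \frac{\left(19 + 40 \left(-4\right)\right)^{2}}{64}\right)\right) \left(-11\right) = \left(15 + \left(7 + \frac{\left(19 - 160\right)^{2}}{64}\right)\right) \left(-11\right) = \left(15 + \left(7 + \frac{\left(-141\right)^{2}}{64}\right)\right) \left(-11\right) = \left(15 + \left(7 + \frac{1}{64} \cdot 19881\right)\right) \left(-11\right) = \left(15 + \left(7 + \frac{19881}{64}\right)\right) \left(-11\right) = \left(15 + \frac{20329}{64}\right) \left(-11\right) = \frac{21289}{64} \left(-11\right) = - \frac{234179}{64}$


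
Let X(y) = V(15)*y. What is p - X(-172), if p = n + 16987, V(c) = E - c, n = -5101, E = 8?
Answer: 10682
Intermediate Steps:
V(c) = 8 - c
p = 11886 (p = -5101 + 16987 = 11886)
X(y) = -7*y (X(y) = (8 - 1*15)*y = (8 - 15)*y = -7*y)
p - X(-172) = 11886 - (-7)*(-172) = 11886 - 1*1204 = 11886 - 1204 = 10682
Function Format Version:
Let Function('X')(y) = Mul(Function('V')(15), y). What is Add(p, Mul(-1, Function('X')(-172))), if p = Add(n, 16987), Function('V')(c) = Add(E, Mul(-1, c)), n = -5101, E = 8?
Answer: 10682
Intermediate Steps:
Function('V')(c) = Add(8, Mul(-1, c))
p = 11886 (p = Add(-5101, 16987) = 11886)
Function('X')(y) = Mul(-7, y) (Function('X')(y) = Mul(Add(8, Mul(-1, 15)), y) = Mul(Add(8, -15), y) = Mul(-7, y))
Add(p, Mul(-1, Function('X')(-172))) = Add(11886, Mul(-1, Mul(-7, -172))) = Add(11886, Mul(-1, 1204)) = Add(11886, -1204) = 10682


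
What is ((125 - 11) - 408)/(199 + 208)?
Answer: -294/407 ≈ -0.72236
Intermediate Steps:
((125 - 11) - 408)/(199 + 208) = (114 - 408)/407 = -294*1/407 = -294/407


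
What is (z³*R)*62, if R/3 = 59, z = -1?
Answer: -10974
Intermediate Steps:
R = 177 (R = 3*59 = 177)
(z³*R)*62 = ((-1)³*177)*62 = -1*177*62 = -177*62 = -10974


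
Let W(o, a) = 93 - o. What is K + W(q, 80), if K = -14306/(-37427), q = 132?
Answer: -1445347/37427 ≈ -38.618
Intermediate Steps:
K = 14306/37427 (K = -14306*(-1/37427) = 14306/37427 ≈ 0.38224)
K + W(q, 80) = 14306/37427 + (93 - 1*132) = 14306/37427 + (93 - 132) = 14306/37427 - 39 = -1445347/37427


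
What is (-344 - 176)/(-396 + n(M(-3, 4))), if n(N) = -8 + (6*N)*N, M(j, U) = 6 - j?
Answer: -260/41 ≈ -6.3415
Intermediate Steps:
n(N) = -8 + 6*N**2
(-344 - 176)/(-396 + n(M(-3, 4))) = (-344 - 176)/(-396 + (-8 + 6*(6 - 1*(-3))**2)) = -520/(-396 + (-8 + 6*(6 + 3)**2)) = -520/(-396 + (-8 + 6*9**2)) = -520/(-396 + (-8 + 6*81)) = -520/(-396 + (-8 + 486)) = -520/(-396 + 478) = -520/82 = -520*1/82 = -260/41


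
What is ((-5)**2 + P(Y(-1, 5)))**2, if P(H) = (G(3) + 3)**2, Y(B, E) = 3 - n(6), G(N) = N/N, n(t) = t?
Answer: 1681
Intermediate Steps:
G(N) = 1
Y(B, E) = -3 (Y(B, E) = 3 - 1*6 = 3 - 6 = -3)
P(H) = 16 (P(H) = (1 + 3)**2 = 4**2 = 16)
((-5)**2 + P(Y(-1, 5)))**2 = ((-5)**2 + 16)**2 = (25 + 16)**2 = 41**2 = 1681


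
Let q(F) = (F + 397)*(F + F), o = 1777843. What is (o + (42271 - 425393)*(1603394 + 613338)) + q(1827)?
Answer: -849268892965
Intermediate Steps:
q(F) = 2*F*(397 + F) (q(F) = (397 + F)*(2*F) = 2*F*(397 + F))
(o + (42271 - 425393)*(1603394 + 613338)) + q(1827) = (1777843 + (42271 - 425393)*(1603394 + 613338)) + 2*1827*(397 + 1827) = (1777843 - 383122*2216732) + 2*1827*2224 = (1777843 - 849278797304) + 8126496 = -849277019461 + 8126496 = -849268892965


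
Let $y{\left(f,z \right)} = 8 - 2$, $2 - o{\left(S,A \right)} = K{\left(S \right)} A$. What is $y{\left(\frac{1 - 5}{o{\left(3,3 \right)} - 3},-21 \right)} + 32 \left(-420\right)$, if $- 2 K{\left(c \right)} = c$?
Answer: $-13434$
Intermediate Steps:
$K{\left(c \right)} = - \frac{c}{2}$
$o{\left(S,A \right)} = 2 + \frac{A S}{2}$ ($o{\left(S,A \right)} = 2 - - \frac{S}{2} A = 2 - - \frac{A S}{2} = 2 + \frac{A S}{2}$)
$y{\left(f,z \right)} = 6$
$y{\left(\frac{1 - 5}{o{\left(3,3 \right)} - 3},-21 \right)} + 32 \left(-420\right) = 6 + 32 \left(-420\right) = 6 - 13440 = -13434$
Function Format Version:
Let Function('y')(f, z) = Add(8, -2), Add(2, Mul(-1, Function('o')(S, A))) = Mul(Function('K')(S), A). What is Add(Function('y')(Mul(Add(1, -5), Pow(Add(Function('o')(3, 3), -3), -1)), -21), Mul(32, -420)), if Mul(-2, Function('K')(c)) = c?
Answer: -13434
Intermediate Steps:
Function('K')(c) = Mul(Rational(-1, 2), c)
Function('o')(S, A) = Add(2, Mul(Rational(1, 2), A, S)) (Function('o')(S, A) = Add(2, Mul(-1, Mul(Mul(Rational(-1, 2), S), A))) = Add(2, Mul(-1, Mul(Rational(-1, 2), A, S))) = Add(2, Mul(Rational(1, 2), A, S)))
Function('y')(f, z) = 6
Add(Function('y')(Mul(Add(1, -5), Pow(Add(Function('o')(3, 3), -3), -1)), -21), Mul(32, -420)) = Add(6, Mul(32, -420)) = Add(6, -13440) = -13434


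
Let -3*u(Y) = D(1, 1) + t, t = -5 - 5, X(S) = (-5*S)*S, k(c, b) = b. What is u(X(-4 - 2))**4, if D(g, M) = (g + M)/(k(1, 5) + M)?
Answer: 707281/6561 ≈ 107.80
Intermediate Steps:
X(S) = -5*S**2
D(g, M) = (M + g)/(5 + M) (D(g, M) = (g + M)/(5 + M) = (M + g)/(5 + M))
t = -10
u(Y) = 29/9 (u(Y) = -((1 + 1)/(5 + 1) - 10)/3 = -(2/6 - 10)/3 = -((1/6)*2 - 10)/3 = -(1/3 - 10)/3 = -1/3*(-29/3) = 29/9)
u(X(-4 - 2))**4 = (29/9)**4 = 707281/6561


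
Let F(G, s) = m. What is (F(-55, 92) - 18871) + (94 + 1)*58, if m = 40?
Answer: -13321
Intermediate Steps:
F(G, s) = 40
(F(-55, 92) - 18871) + (94 + 1)*58 = (40 - 18871) + (94 + 1)*58 = -18831 + 95*58 = -18831 + 5510 = -13321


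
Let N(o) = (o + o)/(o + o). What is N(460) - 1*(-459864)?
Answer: 459865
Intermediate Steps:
N(o) = 1 (N(o) = (2*o)/((2*o)) = (2*o)*(1/(2*o)) = 1)
N(460) - 1*(-459864) = 1 - 1*(-459864) = 1 + 459864 = 459865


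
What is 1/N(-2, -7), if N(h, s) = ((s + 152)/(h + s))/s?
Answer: 63/145 ≈ 0.43448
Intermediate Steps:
N(h, s) = (152 + s)/(s*(h + s)) (N(h, s) = ((152 + s)/(h + s))/s = (152 + s)/(s*(h + s)))
1/N(-2, -7) = 1/((152 - 7)/((-7)*(-2 - 7))) = 1/(-1/7*145/(-9)) = 1/(-1/7*(-1/9)*145) = 1/(145/63) = 63/145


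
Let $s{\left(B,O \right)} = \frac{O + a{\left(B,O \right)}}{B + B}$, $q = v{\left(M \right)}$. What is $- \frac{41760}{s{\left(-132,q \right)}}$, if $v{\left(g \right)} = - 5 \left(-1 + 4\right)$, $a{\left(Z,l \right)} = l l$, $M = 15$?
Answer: $\frac{367488}{7} \approx 52498.0$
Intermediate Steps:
$a{\left(Z,l \right)} = l^{2}$
$v{\left(g \right)} = -15$ ($v{\left(g \right)} = \left(-5\right) 3 = -15$)
$q = -15$
$s{\left(B,O \right)} = \frac{O + O^{2}}{2 B}$ ($s{\left(B,O \right)} = \frac{O + O^{2}}{B + B} = \frac{O + O^{2}}{2 B}$)
$- \frac{41760}{s{\left(-132,q \right)}} = - \frac{41760}{\frac{1}{2} \left(-15\right) \frac{1}{-132} \left(1 - 15\right)} = - \frac{41760}{\frac{1}{2} \left(-15\right) \left(- \frac{1}{132}\right) \left(-14\right)} = - \frac{41760}{- \frac{35}{44}} = \left(-41760\right) \left(- \frac{44}{35}\right) = \frac{367488}{7}$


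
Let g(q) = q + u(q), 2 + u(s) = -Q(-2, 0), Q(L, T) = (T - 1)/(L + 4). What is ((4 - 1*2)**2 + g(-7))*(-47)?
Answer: 423/2 ≈ 211.50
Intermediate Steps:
Q(L, T) = (-1 + T)/(4 + L)
u(s) = -3/2 (u(s) = -2 - (-1 + 0)/(4 - 2) = -2 - (-1)/2 = -2 - 1*(-1/2) = -2 + 1/2 = -3/2)
g(q) = -3/2 + q (g(q) = q - 3/2 = -3/2 + q)
((4 - 1*2)**2 + g(-7))*(-47) = ((4 - 1*2)**2 + (-3/2 - 7))*(-47) = ((4 - 2)**2 - 17/2)*(-47) = (2**2 - 17/2)*(-47) = (4 - 17/2)*(-47) = -9/2*(-47) = 423/2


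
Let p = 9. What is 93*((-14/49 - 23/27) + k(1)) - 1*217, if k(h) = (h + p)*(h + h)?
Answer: 96844/63 ≈ 1537.2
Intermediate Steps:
k(h) = 2*h*(9 + h) (k(h) = (h + 9)*(h + h) = (9 + h)*(2*h) = 2*h*(9 + h))
93*((-14/49 - 23/27) + k(1)) - 1*217 = 93*((-14/49 - 23/27) + 2*1*(9 + 1)) - 1*217 = 93*((-14*1/49 - 23*1/27) + 2*1*10) - 217 = 93*((-2/7 - 23/27) + 20) - 217 = 93*(-215/189 + 20) - 217 = 93*(3565/189) - 217 = 110515/63 - 217 = 96844/63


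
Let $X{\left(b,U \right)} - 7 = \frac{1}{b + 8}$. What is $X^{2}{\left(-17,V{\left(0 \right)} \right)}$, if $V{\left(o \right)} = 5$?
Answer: $\frac{3844}{81} \approx 47.457$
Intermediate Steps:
$X{\left(b,U \right)} = 7 + \frac{1}{8 + b}$ ($X{\left(b,U \right)} = 7 + \frac{1}{b + 8} = 7 + \frac{1}{8 + b}$)
$X^{2}{\left(-17,V{\left(0 \right)} \right)} = \left(\frac{57 + 7 \left(-17\right)}{8 - 17}\right)^{2} = \left(\frac{57 - 119}{-9}\right)^{2} = \left(\left(- \frac{1}{9}\right) \left(-62\right)\right)^{2} = \left(\frac{62}{9}\right)^{2} = \frac{3844}{81}$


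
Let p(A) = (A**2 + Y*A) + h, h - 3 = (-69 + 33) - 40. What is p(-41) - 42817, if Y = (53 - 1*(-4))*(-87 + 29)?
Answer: 94337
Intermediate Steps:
h = -73 (h = 3 + ((-69 + 33) - 40) = 3 + (-36 - 40) = 3 - 76 = -73)
Y = -3306 (Y = (53 + 4)*(-58) = 57*(-58) = -3306)
p(A) = -73 + A**2 - 3306*A (p(A) = (A**2 - 3306*A) - 73 = -73 + A**2 - 3306*A)
p(-41) - 42817 = (-73 + (-41)**2 - 3306*(-41)) - 42817 = (-73 + 1681 + 135546) - 42817 = 137154 - 42817 = 94337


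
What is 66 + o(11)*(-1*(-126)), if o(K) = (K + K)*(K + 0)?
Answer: 30558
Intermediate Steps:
o(K) = 2*K² (o(K) = (2*K)*K = 2*K²)
66 + o(11)*(-1*(-126)) = 66 + (2*11²)*(-1*(-126)) = 66 + (2*121)*126 = 66 + 242*126 = 66 + 30492 = 30558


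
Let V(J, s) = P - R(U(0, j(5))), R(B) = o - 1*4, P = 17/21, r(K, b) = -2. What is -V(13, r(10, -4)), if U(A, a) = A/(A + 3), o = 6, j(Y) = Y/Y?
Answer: 25/21 ≈ 1.1905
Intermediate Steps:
j(Y) = 1
U(A, a) = A/(3 + A)
P = 17/21 (P = 17*(1/21) = 17/21 ≈ 0.80952)
R(B) = 2 (R(B) = 6 - 1*4 = 6 - 4 = 2)
V(J, s) = -25/21 (V(J, s) = 17/21 - 1*2 = 17/21 - 2 = -25/21)
-V(13, r(10, -4)) = -1*(-25/21) = 25/21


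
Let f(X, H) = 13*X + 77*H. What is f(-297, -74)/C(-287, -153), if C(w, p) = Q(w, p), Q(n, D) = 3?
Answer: -9559/3 ≈ -3186.3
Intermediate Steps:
C(w, p) = 3
f(-297, -74)/C(-287, -153) = (13*(-297) + 77*(-74))/3 = (-3861 - 5698)*(⅓) = -9559*⅓ = -9559/3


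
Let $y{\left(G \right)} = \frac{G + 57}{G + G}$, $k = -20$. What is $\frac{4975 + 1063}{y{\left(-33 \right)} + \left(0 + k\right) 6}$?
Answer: $- \frac{33209}{662} \approx -50.165$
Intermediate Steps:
$y{\left(G \right)} = \frac{57 + G}{2 G}$
$\frac{4975 + 1063}{y{\left(-33 \right)} + \left(0 + k\right) 6} = \frac{4975 + 1063}{\frac{57 - 33}{2 \left(-33\right)} + \left(0 - 20\right) 6} = \frac{6038}{\frac{1}{2} \left(- \frac{1}{33}\right) 24 - 120} = \frac{6038}{- \frac{4}{11} - 120} = \frac{6038}{- \frac{1324}{11}} = 6038 \left(- \frac{11}{1324}\right) = - \frac{33209}{662}$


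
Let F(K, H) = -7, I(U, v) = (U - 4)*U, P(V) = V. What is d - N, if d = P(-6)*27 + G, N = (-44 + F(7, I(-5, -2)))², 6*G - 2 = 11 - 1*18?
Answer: -16583/6 ≈ -2763.8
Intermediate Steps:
I(U, v) = U*(-4 + U) (I(U, v) = (-4 + U)*U = U*(-4 + U))
G = -⅚ (G = ⅓ + (11 - 1*18)/6 = ⅓ + (11 - 18)/6 = ⅓ + (⅙)*(-7) = ⅓ - 7/6 = -⅚ ≈ -0.83333)
N = 2601 (N = (-44 - 7)² = (-51)² = 2601)
d = -977/6 (d = -6*27 - ⅚ = -162 - ⅚ = -977/6 ≈ -162.83)
d - N = -977/6 - 1*2601 = -977/6 - 2601 = -16583/6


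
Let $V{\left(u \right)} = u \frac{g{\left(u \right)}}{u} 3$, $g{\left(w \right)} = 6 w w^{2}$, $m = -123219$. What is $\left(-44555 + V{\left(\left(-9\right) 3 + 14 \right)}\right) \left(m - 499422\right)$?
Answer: $52364730741$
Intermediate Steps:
$g{\left(w \right)} = 6 w^{3}$
$V{\left(u \right)} = 18 u^{3}$ ($V{\left(u \right)} = u \frac{6 u^{3}}{u} 3 = u 6 u^{2} \cdot 3 = 6 u^{3} \cdot 3 = 18 u^{3}$)
$\left(-44555 + V{\left(\left(-9\right) 3 + 14 \right)}\right) \left(m - 499422\right) = \left(-44555 + 18 \left(\left(-9\right) 3 + 14\right)^{3}\right) \left(-123219 - 499422\right) = \left(-44555 + 18 \left(-27 + 14\right)^{3}\right) \left(-622641\right) = \left(-44555 + 18 \left(-13\right)^{3}\right) \left(-622641\right) = \left(-44555 + 18 \left(-2197\right)\right) \left(-622641\right) = \left(-44555 - 39546\right) \left(-622641\right) = \left(-84101\right) \left(-622641\right) = 52364730741$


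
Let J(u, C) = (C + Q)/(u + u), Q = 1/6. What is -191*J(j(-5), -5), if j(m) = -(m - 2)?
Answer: 5539/84 ≈ 65.940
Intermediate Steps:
Q = 1/6 (Q = 1*(1/6) = 1/6 ≈ 0.16667)
j(m) = 2 - m (j(m) = -(-2 + m) = 2 - m)
J(u, C) = (1/6 + C)/(2*u) (J(u, C) = (C + 1/6)/(u + u) = (1/6 + C)/((2*u)) = (1/6 + C)*(1/(2*u)) = (1/6 + C)/(2*u))
-191*J(j(-5), -5) = -191*(1 + 6*(-5))/(12*(2 - 1*(-5))) = -191*(1 - 30)/(12*(2 + 5)) = -191*(-29)/(12*7) = -191*(-29/84) = 5539/84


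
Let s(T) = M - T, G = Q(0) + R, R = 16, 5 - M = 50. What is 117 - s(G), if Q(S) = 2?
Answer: 180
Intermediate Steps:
M = -45 (M = 5 - 1*50 = 5 - 50 = -45)
G = 18 (G = 2 + 16 = 18)
s(T) = -45 - T
117 - s(G) = 117 - (-45 - 1*18) = 117 - (-45 - 18) = 117 - 1*(-63) = 117 + 63 = 180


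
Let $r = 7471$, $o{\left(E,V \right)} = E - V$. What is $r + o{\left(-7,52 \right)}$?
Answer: $7412$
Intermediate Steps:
$r + o{\left(-7,52 \right)} = 7471 - 59 = 7412$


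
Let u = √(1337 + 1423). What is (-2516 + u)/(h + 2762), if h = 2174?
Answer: -629/1234 + √690/2468 ≈ -0.49908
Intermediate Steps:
u = 2*√690 (u = √2760 = 2*√690 ≈ 52.536)
(-2516 + u)/(h + 2762) = (-2516 + 2*√690)/(2174 + 2762) = (-2516 + 2*√690)/4936 = (-2516 + 2*√690)*(1/4936) = -629/1234 + √690/2468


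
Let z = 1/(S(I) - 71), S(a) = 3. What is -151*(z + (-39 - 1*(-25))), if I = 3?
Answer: 143903/68 ≈ 2116.2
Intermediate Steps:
z = -1/68 (z = 1/(3 - 71) = 1/(-68) = -1/68 ≈ -0.014706)
-151*(z + (-39 - 1*(-25))) = -151*(-1/68 + (-39 - 1*(-25))) = -151*(-1/68 + (-39 + 25)) = -151*(-1/68 - 14) = -151*(-953/68) = 143903/68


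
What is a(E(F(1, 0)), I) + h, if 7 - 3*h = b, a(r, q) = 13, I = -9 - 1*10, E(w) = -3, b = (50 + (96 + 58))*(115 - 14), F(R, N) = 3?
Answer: -20558/3 ≈ -6852.7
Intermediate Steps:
b = 20604 (b = (50 + 154)*101 = 204*101 = 20604)
I = -19 (I = -9 - 10 = -19)
h = -20597/3 (h = 7/3 - ⅓*20604 = 7/3 - 6868 = -20597/3 ≈ -6865.7)
a(E(F(1, 0)), I) + h = 13 - 20597/3 = -20558/3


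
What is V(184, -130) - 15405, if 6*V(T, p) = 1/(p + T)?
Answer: -4991219/324 ≈ -15405.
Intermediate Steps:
V(T, p) = 1/(6*(T + p)) (V(T, p) = 1/(6*(p + T)) = 1/(6*(T + p)))
V(184, -130) - 15405 = 1/(6*(184 - 130)) - 15405 = (⅙)/54 - 15405 = (⅙)*(1/54) - 15405 = 1/324 - 15405 = -4991219/324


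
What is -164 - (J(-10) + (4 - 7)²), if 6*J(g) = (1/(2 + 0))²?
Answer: -4153/24 ≈ -173.04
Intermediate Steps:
J(g) = 1/24 (J(g) = (1/(2 + 0))²/6 = (1/2)²/6 = (½)²/6 = (⅙)*(¼) = 1/24)
-164 - (J(-10) + (4 - 7)²) = -164 - (1/24 + (4 - 7)²) = -164 - (1/24 + (-3)²) = -164 - (1/24 + 9) = -164 - 1*217/24 = -164 - 217/24 = -4153/24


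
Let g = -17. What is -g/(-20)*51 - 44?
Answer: -1747/20 ≈ -87.350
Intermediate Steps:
-g/(-20)*51 - 44 = -(-17)/(-20)*51 - 44 = -(-17)*(-1)/20*51 - 44 = -1*17/20*51 - 44 = -17/20*51 - 44 = -867/20 - 44 = -1747/20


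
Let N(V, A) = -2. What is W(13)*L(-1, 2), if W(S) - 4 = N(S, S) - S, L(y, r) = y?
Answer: 11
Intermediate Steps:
W(S) = 2 - S (W(S) = 4 + (-2 - S) = 2 - S)
W(13)*L(-1, 2) = (2 - 1*13)*(-1) = (2 - 13)*(-1) = -11*(-1) = 11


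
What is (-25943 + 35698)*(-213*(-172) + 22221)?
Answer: 574150035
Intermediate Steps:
(-25943 + 35698)*(-213*(-172) + 22221) = 9755*(36636 + 22221) = 9755*58857 = 574150035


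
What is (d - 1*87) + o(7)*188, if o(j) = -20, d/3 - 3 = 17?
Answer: -3787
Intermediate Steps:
d = 60 (d = 9 + 3*17 = 9 + 51 = 60)
(d - 1*87) + o(7)*188 = (60 - 1*87) - 20*188 = (60 - 87) - 3760 = -27 - 3760 = -3787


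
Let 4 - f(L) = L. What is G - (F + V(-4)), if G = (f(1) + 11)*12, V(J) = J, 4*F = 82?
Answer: 303/2 ≈ 151.50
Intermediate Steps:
F = 41/2 (F = (¼)*82 = 41/2 ≈ 20.500)
f(L) = 4 - L
G = 168 (G = ((4 - 1*1) + 11)*12 = ((4 - 1) + 11)*12 = (3 + 11)*12 = 14*12 = 168)
G - (F + V(-4)) = 168 - (41/2 - 4) = 168 - 1*33/2 = 168 - 33/2 = 303/2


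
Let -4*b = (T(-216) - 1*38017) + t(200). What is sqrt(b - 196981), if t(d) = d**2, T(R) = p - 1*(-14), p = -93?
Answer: I*sqrt(197457) ≈ 444.36*I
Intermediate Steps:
T(R) = -79 (T(R) = -93 - 1*(-14) = -93 + 14 = -79)
b = -476 (b = -((-79 - 1*38017) + 200**2)/4 = -((-79 - 38017) + 40000)/4 = -(-38096 + 40000)/4 = -1/4*1904 = -476)
sqrt(b - 196981) = sqrt(-476 - 196981) = sqrt(-197457) = I*sqrt(197457)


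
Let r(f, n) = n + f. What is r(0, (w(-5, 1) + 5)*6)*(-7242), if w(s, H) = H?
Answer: -260712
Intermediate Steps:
r(f, n) = f + n
r(0, (w(-5, 1) + 5)*6)*(-7242) = (0 + (1 + 5)*6)*(-7242) = (0 + 6*6)*(-7242) = (0 + 36)*(-7242) = 36*(-7242) = -260712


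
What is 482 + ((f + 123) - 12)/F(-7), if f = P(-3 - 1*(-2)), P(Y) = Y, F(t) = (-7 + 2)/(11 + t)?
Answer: 394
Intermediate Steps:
F(t) = -5/(11 + t)
f = -1 (f = -3 - 1*(-2) = -3 + 2 = -1)
482 + ((f + 123) - 12)/F(-7) = 482 + ((-1 + 123) - 12)/((-5/(11 - 7))) = 482 + (122 - 12)/((-5/4)) = 482 + 110/((-5*¼)) = 482 + 110/(-5/4) = 482 + 110*(-⅘) = 482 - 88 = 394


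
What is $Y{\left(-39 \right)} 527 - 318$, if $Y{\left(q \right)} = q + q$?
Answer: $-41424$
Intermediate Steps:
$Y{\left(q \right)} = 2 q$
$Y{\left(-39 \right)} 527 - 318 = 2 \left(-39\right) 527 - 318 = \left(-78\right) 527 - 318 = -41106 - 318 = -41424$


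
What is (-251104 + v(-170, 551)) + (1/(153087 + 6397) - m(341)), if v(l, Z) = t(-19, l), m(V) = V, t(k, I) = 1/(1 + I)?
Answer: -521318919195/2073292 ≈ -2.5145e+5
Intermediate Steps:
v(l, Z) = 1/(1 + l)
(-251104 + v(-170, 551)) + (1/(153087 + 6397) - m(341)) = (-251104 + 1/(1 - 170)) + (1/(153087 + 6397) - 1*341) = (-251104 + 1/(-169)) + (1/159484 - 341) = (-251104 - 1/169) + (1/159484 - 341) = -42436577/169 - 54384043/159484 = -521318919195/2073292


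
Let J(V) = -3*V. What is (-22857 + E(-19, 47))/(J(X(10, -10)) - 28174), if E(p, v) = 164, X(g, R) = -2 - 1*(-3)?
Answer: 22693/28177 ≈ 0.80537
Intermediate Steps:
X(g, R) = 1 (X(g, R) = -2 + 3 = 1)
(-22857 + E(-19, 47))/(J(X(10, -10)) - 28174) = (-22857 + 164)/(-3*1 - 28174) = -22693/(-3 - 28174) = -22693/(-28177) = -22693*(-1/28177) = 22693/28177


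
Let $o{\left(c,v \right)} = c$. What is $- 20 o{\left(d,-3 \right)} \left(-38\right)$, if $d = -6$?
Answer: $-4560$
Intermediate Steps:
$- 20 o{\left(d,-3 \right)} \left(-38\right) = \left(-20\right) \left(-6\right) \left(-38\right) = 120 \left(-38\right) = -4560$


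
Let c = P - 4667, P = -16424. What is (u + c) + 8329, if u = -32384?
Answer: -45146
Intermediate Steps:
c = -21091 (c = -16424 - 4667 = -21091)
(u + c) + 8329 = (-32384 - 21091) + 8329 = -53475 + 8329 = -45146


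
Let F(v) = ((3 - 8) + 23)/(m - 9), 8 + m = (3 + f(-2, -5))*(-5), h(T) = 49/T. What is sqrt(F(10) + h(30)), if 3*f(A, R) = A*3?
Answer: sqrt(88770)/330 ≈ 0.90286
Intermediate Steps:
f(A, R) = A (f(A, R) = (A*3)/3 = (3*A)/3 = A)
m = -13 (m = -8 + (3 - 2)*(-5) = -8 + 1*(-5) = -8 - 5 = -13)
F(v) = -9/11 (F(v) = ((3 - 8) + 23)/(-13 - 9) = (-5 + 23)/(-22) = 18*(-1/22) = -9/11)
sqrt(F(10) + h(30)) = sqrt(-9/11 + 49/30) = sqrt(269/330) = sqrt(88770)/330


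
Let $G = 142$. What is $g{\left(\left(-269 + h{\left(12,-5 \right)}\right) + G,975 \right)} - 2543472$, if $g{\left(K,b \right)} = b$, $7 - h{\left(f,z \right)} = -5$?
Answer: $-2542497$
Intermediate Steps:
$h{\left(f,z \right)} = 12$ ($h{\left(f,z \right)} = 7 - -5 = 7 + 5 = 12$)
$g{\left(\left(-269 + h{\left(12,-5 \right)}\right) + G,975 \right)} - 2543472 = 975 - 2543472 = -2542497$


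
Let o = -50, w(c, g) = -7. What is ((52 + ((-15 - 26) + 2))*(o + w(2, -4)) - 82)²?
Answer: 677329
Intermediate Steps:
((52 + ((-15 - 26) + 2))*(o + w(2, -4)) - 82)² = ((52 + ((-15 - 26) + 2))*(-50 - 7) - 82)² = ((52 + (-41 + 2))*(-57) - 82)² = ((52 - 39)*(-57) - 82)² = (13*(-57) - 82)² = (-741 - 82)² = (-823)² = 677329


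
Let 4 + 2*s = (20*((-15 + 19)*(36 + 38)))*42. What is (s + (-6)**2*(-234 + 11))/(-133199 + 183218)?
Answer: 116290/50019 ≈ 2.3249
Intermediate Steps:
s = 124318 (s = -2 + ((20*((-15 + 19)*(36 + 38)))*42)/2 = -2 + ((20*(4*74))*42)/2 = -2 + ((20*296)*42)/2 = -2 + (5920*42)/2 = -2 + (1/2)*248640 = -2 + 124320 = 124318)
(s + (-6)**2*(-234 + 11))/(-133199 + 183218) = (124318 + (-6)**2*(-234 + 11))/(-133199 + 183218) = (124318 + 36*(-223))/50019 = (124318 - 8028)*(1/50019) = 116290*(1/50019) = 116290/50019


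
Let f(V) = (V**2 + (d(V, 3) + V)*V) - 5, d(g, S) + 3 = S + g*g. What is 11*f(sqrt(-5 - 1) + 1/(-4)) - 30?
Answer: -10643/64 - 1199*I*sqrt(6)/16 ≈ -166.3 - 183.56*I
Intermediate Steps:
d(g, S) = -3 + S + g**2 (d(g, S) = -3 + (S + g*g) = -3 + (S + g**2) = -3 + S + g**2)
f(V) = -5 + V**2 + V*(V + V**2) (f(V) = (V**2 + ((-3 + 3 + V**2) + V)*V) - 5 = (V**2 + (V**2 + V)*V) - 5 = (V**2 + (V + V**2)*V) - 5 = (V**2 + V*(V + V**2)) - 5 = -5 + V**2 + V*(V + V**2))
11*f(sqrt(-5 - 1) + 1/(-4)) - 30 = 11*(-5 + (sqrt(-5 - 1) + 1/(-4))**3 + 2*(sqrt(-5 - 1) + 1/(-4))**2) - 30 = 11*(-5 + (sqrt(-6) - 1/4)**3 + 2*(sqrt(-6) - 1/4)**2) - 30 = 11*(-5 + (I*sqrt(6) - 1/4)**3 + 2*(I*sqrt(6) - 1/4)**2) - 30 = 11*(-5 + (-1/4 + I*sqrt(6))**3 + 2*(-1/4 + I*sqrt(6))**2) - 30 = (-55 + 11*(-1/4 + I*sqrt(6))**3 + 22*(-1/4 + I*sqrt(6))**2) - 30 = -85 + 11*(-1/4 + I*sqrt(6))**3 + 22*(-1/4 + I*sqrt(6))**2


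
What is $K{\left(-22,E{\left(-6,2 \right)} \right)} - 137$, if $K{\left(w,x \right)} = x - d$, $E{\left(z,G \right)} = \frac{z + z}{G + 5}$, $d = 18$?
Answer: $- \frac{1097}{7} \approx -156.71$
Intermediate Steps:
$E{\left(z,G \right)} = \frac{2 z}{5 + G}$
$K{\left(w,x \right)} = -18 + x$ ($K{\left(w,x \right)} = x - 18 = -18 + x$)
$K{\left(-22,E{\left(-6,2 \right)} \right)} - 137 = \left(-18 + 2 \left(-6\right) \frac{1}{5 + 2}\right) - 137 = \left(-18 + 2 \left(-6\right) \frac{1}{7}\right) - 137 = \left(-18 - \frac{12}{7}\right) - 137 = - \frac{138}{7} - 137 = - \frac{1097}{7}$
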